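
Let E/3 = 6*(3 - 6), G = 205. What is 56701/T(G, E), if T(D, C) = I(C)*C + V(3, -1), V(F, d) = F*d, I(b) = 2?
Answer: -56701/111 ≈ -510.82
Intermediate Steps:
E = -54 (E = 3*(6*(3 - 6)) = 3*(6*(-3)) = 3*(-18) = -54)
T(D, C) = -3 + 2*C (T(D, C) = 2*C + 3*(-1) = 2*C - 3 = -3 + 2*C)
56701/T(G, E) = 56701/(-3 + 2*(-54)) = 56701/(-3 - 108) = 56701/(-111) = 56701*(-1/111) = -56701/111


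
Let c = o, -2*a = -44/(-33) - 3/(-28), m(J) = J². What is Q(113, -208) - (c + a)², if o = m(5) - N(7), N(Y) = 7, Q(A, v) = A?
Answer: -5238097/28224 ≈ -185.59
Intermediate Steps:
a = -121/168 (a = -(-44/(-33) - 3/(-28))/2 = -(-44*(-1/33) - 3*(-1/28))/2 = -(4/3 + 3/28)/2 = -½*121/84 = -121/168 ≈ -0.72024)
o = 18 (o = 5² - 1*7 = 25 - 7 = 18)
c = 18
Q(113, -208) - (c + a)² = 113 - (18 - 121/168)² = 113 - (2903/168)² = 113 - 1*8427409/28224 = 113 - 8427409/28224 = -5238097/28224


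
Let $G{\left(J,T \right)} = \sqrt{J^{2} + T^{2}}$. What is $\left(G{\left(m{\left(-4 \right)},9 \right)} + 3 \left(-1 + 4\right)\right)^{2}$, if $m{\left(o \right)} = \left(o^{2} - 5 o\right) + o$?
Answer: $\left(9 + \sqrt{1105}\right)^{2} \approx 1784.3$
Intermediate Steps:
$m{\left(o \right)} = o^{2} - 4 o$
$\left(G{\left(m{\left(-4 \right)},9 \right)} + 3 \left(-1 + 4\right)\right)^{2} = \left(\sqrt{\left(- 4 \left(-4 - 4\right)\right)^{2} + 9^{2}} + 3 \left(-1 + 4\right)\right)^{2} = \left(\sqrt{\left(\left(-4\right) \left(-8\right)\right)^{2} + 81} + 3 \cdot 3\right)^{2} = \left(\sqrt{32^{2} + 81} + 9\right)^{2} = \left(\sqrt{1024 + 81} + 9\right)^{2} = \left(\sqrt{1105} + 9\right)^{2} = \left(9 + \sqrt{1105}\right)^{2}$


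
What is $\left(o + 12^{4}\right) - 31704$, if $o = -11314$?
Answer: $-22282$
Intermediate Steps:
$\left(o + 12^{4}\right) - 31704 = \left(-11314 + 12^{4}\right) - 31704 = \left(-11314 + 20736\right) - 31704 = 9422 - 31704 = -22282$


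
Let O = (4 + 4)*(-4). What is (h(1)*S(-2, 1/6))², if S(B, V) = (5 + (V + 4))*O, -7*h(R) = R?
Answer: 774400/441 ≈ 1756.0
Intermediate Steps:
h(R) = -R/7
O = -32 (O = 8*(-4) = -32)
S(B, V) = -288 - 32*V (S(B, V) = (5 + (V + 4))*(-32) = (5 + (4 + V))*(-32) = (9 + V)*(-32) = -288 - 32*V)
(h(1)*S(-2, 1/6))² = ((-⅐*1)*(-288 - 32/6))² = (-(-288 - 32*⅙)/7)² = (-(-288 - 16/3)/7)² = (-⅐*(-880/3))² = (880/21)² = 774400/441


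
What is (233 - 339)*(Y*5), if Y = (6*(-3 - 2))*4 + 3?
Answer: 62010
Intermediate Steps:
Y = -117 (Y = (6*(-5))*4 + 3 = -30*4 + 3 = -120 + 3 = -117)
(233 - 339)*(Y*5) = (233 - 339)*(-117*5) = -106*(-585) = 62010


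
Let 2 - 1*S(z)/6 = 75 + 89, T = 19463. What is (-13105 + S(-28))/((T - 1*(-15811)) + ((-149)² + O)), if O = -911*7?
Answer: -14077/51098 ≈ -0.27549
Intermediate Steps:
S(z) = -972 (S(z) = 12 - 6*(75 + 89) = 12 - 6*164 = 12 - 984 = -972)
O = -6377
(-13105 + S(-28))/((T - 1*(-15811)) + ((-149)² + O)) = (-13105 - 972)/((19463 - 1*(-15811)) + ((-149)² - 6377)) = -14077/((19463 + 15811) + (22201 - 6377)) = -14077/(35274 + 15824) = -14077/51098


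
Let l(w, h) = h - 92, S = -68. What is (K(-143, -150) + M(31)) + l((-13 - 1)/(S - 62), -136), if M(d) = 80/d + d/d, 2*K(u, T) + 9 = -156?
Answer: -19029/62 ≈ -306.92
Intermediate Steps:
K(u, T) = -165/2 (K(u, T) = -9/2 + (1/2)*(-156) = -9/2 - 78 = -165/2)
M(d) = 1 + 80/d (M(d) = 80/d + 1 = 1 + 80/d)
l(w, h) = -92 + h
(K(-143, -150) + M(31)) + l((-13 - 1)/(S - 62), -136) = (-165/2 + (80 + 31)/31) + (-92 - 136) = (-165/2 + (1/31)*111) - 228 = (-165/2 + 111/31) - 228 = -4893/62 - 228 = -19029/62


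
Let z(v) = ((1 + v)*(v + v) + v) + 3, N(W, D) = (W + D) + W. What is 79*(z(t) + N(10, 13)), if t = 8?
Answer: 14852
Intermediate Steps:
N(W, D) = D + 2*W (N(W, D) = (D + W) + W = D + 2*W)
z(v) = 3 + v + 2*v*(1 + v) (z(v) = ((1 + v)*(2*v) + v) + 3 = (2*v*(1 + v) + v) + 3 = (v + 2*v*(1 + v)) + 3 = 3 + v + 2*v*(1 + v))
79*(z(t) + N(10, 13)) = 79*((3 + 2*8² + 3*8) + (13 + 2*10)) = 79*((3 + 2*64 + 24) + (13 + 20)) = 79*((3 + 128 + 24) + 33) = 79*(155 + 33) = 79*188 = 14852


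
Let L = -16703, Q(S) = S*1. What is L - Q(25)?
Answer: -16728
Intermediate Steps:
Q(S) = S
L - Q(25) = -16703 - 1*25 = -16703 - 25 = -16728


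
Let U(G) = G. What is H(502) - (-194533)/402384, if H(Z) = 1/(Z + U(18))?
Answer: 12694943/26154960 ≈ 0.48537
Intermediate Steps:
H(Z) = 1/(18 + Z) (H(Z) = 1/(Z + 18) = 1/(18 + Z))
H(502) - (-194533)/402384 = 1/(18 + 502) - (-194533)/402384 = 1/520 - (-194533)/402384 = 1/520 - 1*(-194533/402384) = 1/520 + 194533/402384 = 12694943/26154960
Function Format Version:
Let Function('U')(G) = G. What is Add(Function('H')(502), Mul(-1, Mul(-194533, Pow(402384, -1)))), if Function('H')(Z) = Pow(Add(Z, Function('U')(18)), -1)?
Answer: Rational(12694943, 26154960) ≈ 0.48537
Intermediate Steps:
Function('H')(Z) = Pow(Add(18, Z), -1) (Function('H')(Z) = Pow(Add(Z, 18), -1) = Pow(Add(18, Z), -1))
Add(Function('H')(502), Mul(-1, Mul(-194533, Pow(402384, -1)))) = Add(Pow(Add(18, 502), -1), Mul(-1, Mul(-194533, Pow(402384, -1)))) = Add(Pow(520, -1), Mul(-1, Mul(-194533, Rational(1, 402384)))) = Add(Rational(1, 520), Mul(-1, Rational(-194533, 402384))) = Add(Rational(1, 520), Rational(194533, 402384)) = Rational(12694943, 26154960)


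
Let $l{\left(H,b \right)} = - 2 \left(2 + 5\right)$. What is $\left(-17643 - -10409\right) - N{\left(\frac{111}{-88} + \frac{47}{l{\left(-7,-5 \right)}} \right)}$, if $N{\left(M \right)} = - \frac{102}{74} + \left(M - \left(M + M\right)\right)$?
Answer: $- \frac{164951177}{22792} \approx -7237.2$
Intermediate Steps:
$l{\left(H,b \right)} = -14$ ($l{\left(H,b \right)} = \left(-2\right) 7 = -14$)
$N{\left(M \right)} = - \frac{51}{37} - M$ ($N{\left(M \right)} = \left(-102\right) \frac{1}{74} + \left(M - 2 M\right) = - \frac{51}{37} + \left(M - 2 M\right) = - \frac{51}{37} - M$)
$\left(-17643 - -10409\right) - N{\left(\frac{111}{-88} + \frac{47}{l{\left(-7,-5 \right)}} \right)} = \left(-17643 - -10409\right) - \left(- \frac{51}{37} - \left(\frac{111}{-88} + \frac{47}{-14}\right)\right) = \left(-17643 + 10409\right) - \left(- \frac{51}{37} - \left(111 \left(- \frac{1}{88}\right) + 47 \left(- \frac{1}{14}\right)\right)\right) = -7234 - \left(- \frac{51}{37} - \left(- \frac{111}{88} - \frac{47}{14}\right)\right) = -7234 - \left(- \frac{51}{37} - - \frac{2845}{616}\right) = -7234 - \left(- \frac{51}{37} + \frac{2845}{616}\right) = -7234 - \frac{73849}{22792} = - \frac{164951177}{22792}$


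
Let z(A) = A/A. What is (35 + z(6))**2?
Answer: 1296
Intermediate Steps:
z(A) = 1
(35 + z(6))**2 = (35 + 1)**2 = 36**2 = 1296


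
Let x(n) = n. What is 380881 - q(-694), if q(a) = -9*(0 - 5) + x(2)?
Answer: 380834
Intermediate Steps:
q(a) = 47 (q(a) = -9*(0 - 5) + 2 = -9*(-5) + 2 = 45 + 2 = 47)
380881 - q(-694) = 380881 - 1*47 = 380881 - 47 = 380834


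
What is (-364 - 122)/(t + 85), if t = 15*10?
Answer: -486/235 ≈ -2.0681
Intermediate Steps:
t = 150
(-364 - 122)/(t + 85) = (-364 - 122)/(150 + 85) = -486/235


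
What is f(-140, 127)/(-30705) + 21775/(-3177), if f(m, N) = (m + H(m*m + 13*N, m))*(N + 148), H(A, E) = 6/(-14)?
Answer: -254759140/45523233 ≈ -5.5962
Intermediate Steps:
H(A, E) = -3/7 (H(A, E) = 6*(-1/14) = -3/7)
f(m, N) = (148 + N)*(-3/7 + m) (f(m, N) = (m - 3/7)*(N + 148) = (-3/7 + m)*(148 + N) = (148 + N)*(-3/7 + m))
f(-140, 127)/(-30705) + 21775/(-3177) = (-444/7 + 148*(-140) - 3/7*127 + 127*(-140))/(-30705) + 21775/(-3177) = (-444/7 - 20720 - 381/7 - 17780)*(-1/30705) + 21775*(-1/3177) = -270325/7*(-1/30705) - 21775/3177 = 54065/42987 - 21775/3177 = -254759140/45523233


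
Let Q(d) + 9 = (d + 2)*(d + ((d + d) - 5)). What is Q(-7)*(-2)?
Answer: -242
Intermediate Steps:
Q(d) = -9 + (-5 + 3*d)*(2 + d) (Q(d) = -9 + (d + 2)*(d + ((d + d) - 5)) = -9 + (2 + d)*(d + (2*d - 5)) = -9 + (2 + d)*(d + (-5 + 2*d)) = -9 + (2 + d)*(-5 + 3*d) = -9 + (-5 + 3*d)*(2 + d))
Q(-7)*(-2) = (-19 - 7 + 3*(-7)**2)*(-2) = (-19 - 7 + 3*49)*(-2) = (-19 - 7 + 147)*(-2) = 121*(-2) = -242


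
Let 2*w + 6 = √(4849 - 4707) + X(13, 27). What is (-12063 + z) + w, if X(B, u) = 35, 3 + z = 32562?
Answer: 41021/2 + √142/2 ≈ 20516.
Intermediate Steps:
z = 32559 (z = -3 + 32562 = 32559)
w = 29/2 + √142/2 (w = -3 + (√(4849 - 4707) + 35)/2 = -3 + (√142 + 35)/2 = -3 + (35 + √142)/2 = -3 + (35/2 + √142/2) = 29/2 + √142/2 ≈ 20.458)
(-12063 + z) + w = (-12063 + 32559) + (29/2 + √142/2) = 20496 + (29/2 + √142/2) = 41021/2 + √142/2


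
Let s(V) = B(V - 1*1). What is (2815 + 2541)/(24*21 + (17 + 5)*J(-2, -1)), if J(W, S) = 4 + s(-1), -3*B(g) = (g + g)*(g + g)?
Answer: 4017/356 ≈ 11.284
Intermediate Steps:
B(g) = -4*g²/3 (B(g) = -(g + g)*(g + g)/3 = -2*g*2*g/3 = -4*g²/3)
s(V) = -4*(-1 + V)²/3 (s(V) = -4*(V - 1*1)²/3 = -4*(V - 1)²/3 = -4*(-1 + V)²/3)
J(W, S) = -4/3 (J(W, S) = 4 - 4*(-1 - 1)²/3 = 4 - 4/3*(-2)² = 4 - 4/3*4 = 4 - 16/3 = -4/3)
(2815 + 2541)/(24*21 + (17 + 5)*J(-2, -1)) = (2815 + 2541)/(24*21 + (17 + 5)*(-4/3)) = 5356/(504 + 22*(-4/3)) = 5356/(504 - 88/3) = 5356/(1424/3) = 5356*(3/1424) = 4017/356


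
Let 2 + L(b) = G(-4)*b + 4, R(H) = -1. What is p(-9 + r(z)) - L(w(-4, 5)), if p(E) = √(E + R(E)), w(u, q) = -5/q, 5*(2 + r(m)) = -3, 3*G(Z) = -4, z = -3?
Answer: -10/3 + 3*I*√35/5 ≈ -3.3333 + 3.5496*I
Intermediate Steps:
G(Z) = -4/3 (G(Z) = (⅓)*(-4) = -4/3)
r(m) = -13/5 (r(m) = -2 + (⅕)*(-3) = -2 - ⅗ = -13/5)
p(E) = √(-1 + E) (p(E) = √(E - 1) = √(-1 + E))
L(b) = 2 - 4*b/3 (L(b) = -2 + (-4*b/3 + 4) = -2 + (4 - 4*b/3) = 2 - 4*b/3)
p(-9 + r(z)) - L(w(-4, 5)) = √(-1 + (-9 - 13/5)) - (2 - (-20)/(3*5)) = √(-1 - 58/5) - (2 - (-20)/(3*5)) = √(-63/5) - (2 - 4/3*(-1)) = 3*I*√35/5 - (2 + 4/3) = 3*I*√35/5 - 1*10/3 = 3*I*√35/5 - 10/3 = -10/3 + 3*I*√35/5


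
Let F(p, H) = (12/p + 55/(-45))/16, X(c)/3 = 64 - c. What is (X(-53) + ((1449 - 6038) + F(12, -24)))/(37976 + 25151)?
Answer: -305137/4545144 ≈ -0.067135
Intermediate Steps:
X(c) = 192 - 3*c (X(c) = 3*(64 - c) = 192 - 3*c)
F(p, H) = -11/144 + 3/(4*p) (F(p, H) = (12/p + 55*(-1/45))*(1/16) = (12/p - 11/9)*(1/16) = (-11/9 + 12/p)*(1/16) = -11/144 + 3/(4*p))
(X(-53) + ((1449 - 6038) + F(12, -24)))/(37976 + 25151) = ((192 - 3*(-53)) + ((1449 - 6038) + (1/144)*(108 - 11*12)/12))/(37976 + 25151) = ((192 + 159) + (-4589 + (1/144)*(1/12)*(108 - 132)))/63127 = (351 + (-4589 + (1/144)*(1/12)*(-24)))*(1/63127) = (351 + (-4589 - 1/72))*(1/63127) = (351 - 330409/72)*(1/63127) = -305137/72*1/63127 = -305137/4545144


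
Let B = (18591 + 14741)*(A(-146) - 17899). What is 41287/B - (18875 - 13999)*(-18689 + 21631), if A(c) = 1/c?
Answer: -624769086905867311/43552507830 ≈ -1.4345e+7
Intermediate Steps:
B = -43552507830/73 (B = (18591 + 14741)*(1/(-146) - 17899) = 33332*(-1/146 - 17899) = 33332*(-2613255/146) = -43552507830/73 ≈ -5.9661e+8)
41287/B - (18875 - 13999)*(-18689 + 21631) = 41287/(-43552507830/73) - (18875 - 13999)*(-18689 + 21631) = 41287*(-73/43552507830) - 4876*2942 = -3013951/43552507830 - 1*14345192 = -3013951/43552507830 - 14345192 = -624769086905867311/43552507830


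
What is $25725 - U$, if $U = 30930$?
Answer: $-5205$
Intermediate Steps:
$25725 - U = 25725 - 30930 = -5205$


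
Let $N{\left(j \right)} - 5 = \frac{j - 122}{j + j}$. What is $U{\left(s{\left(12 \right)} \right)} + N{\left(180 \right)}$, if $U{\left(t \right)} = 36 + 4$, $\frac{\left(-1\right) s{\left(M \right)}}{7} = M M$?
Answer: $\frac{8129}{180} \approx 45.161$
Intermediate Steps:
$s{\left(M \right)} = - 7 M^{2}$ ($s{\left(M \right)} = - 7 M M = - 7 M^{2}$)
$U{\left(t \right)} = 40$
$N{\left(j \right)} = 5 + \frac{-122 + j}{2 j}$ ($N{\left(j \right)} = 5 + \frac{j - 122}{j + j} = 5 + \frac{-122 + j}{2 j}$)
$U{\left(s{\left(12 \right)} \right)} + N{\left(180 \right)} = 40 + \left(\frac{11}{2} - \frac{61}{180}\right) = 40 + \frac{929}{180} = \frac{8129}{180}$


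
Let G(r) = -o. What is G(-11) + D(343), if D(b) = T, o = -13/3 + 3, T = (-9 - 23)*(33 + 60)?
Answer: -8924/3 ≈ -2974.7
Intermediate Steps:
T = -2976 (T = -32*93 = -2976)
o = -4/3 (o = (⅓)*(-13) + 3 = -13/3 + 3 = -4/3 ≈ -1.3333)
D(b) = -2976
G(r) = 4/3 (G(r) = -1*(-4/3) = 4/3)
G(-11) + D(343) = 4/3 - 2976 = -8924/3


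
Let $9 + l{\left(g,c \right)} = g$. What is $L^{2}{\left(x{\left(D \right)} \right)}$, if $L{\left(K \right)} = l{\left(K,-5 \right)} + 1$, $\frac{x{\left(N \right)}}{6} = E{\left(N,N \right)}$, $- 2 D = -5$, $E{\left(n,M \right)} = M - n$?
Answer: $64$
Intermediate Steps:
$D = \frac{5}{2}$ ($D = \left(- \frac{1}{2}\right) \left(-5\right) = \frac{5}{2} \approx 2.5$)
$l{\left(g,c \right)} = -9 + g$
$x{\left(N \right)} = 0$ ($x{\left(N \right)} = 6 \left(N - N\right) = 6 \cdot 0 = 0$)
$L{\left(K \right)} = -8 + K$ ($L{\left(K \right)} = \left(-9 + K\right) + 1 = -8 + K$)
$L^{2}{\left(x{\left(D \right)} \right)} = \left(-8 + 0\right)^{2} = \left(-8\right)^{2} = 64$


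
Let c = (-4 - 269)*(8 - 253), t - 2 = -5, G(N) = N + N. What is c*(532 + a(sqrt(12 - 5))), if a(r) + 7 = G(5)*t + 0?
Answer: 33108075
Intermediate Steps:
G(N) = 2*N
t = -3 (t = 2 - 5 = -3)
c = 66885 (c = -273*(-245) = 66885)
a(r) = -37 (a(r) = -7 + ((2*5)*(-3) + 0) = -7 + (10*(-3) + 0) = -7 + (-30 + 0) = -7 - 30 = -37)
c*(532 + a(sqrt(12 - 5))) = 66885*(532 - 37) = 66885*495 = 33108075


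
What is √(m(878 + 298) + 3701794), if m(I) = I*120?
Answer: √3842914 ≈ 1960.3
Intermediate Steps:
m(I) = 120*I
√(m(878 + 298) + 3701794) = √(120*(878 + 298) + 3701794) = √(120*1176 + 3701794) = √(141120 + 3701794) = √3842914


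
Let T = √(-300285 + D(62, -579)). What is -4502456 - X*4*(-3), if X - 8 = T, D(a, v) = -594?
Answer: -4502360 + 36*I*√33431 ≈ -4.5024e+6 + 6582.3*I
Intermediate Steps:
T = 3*I*√33431 (T = √(-300285 - 594) = √(-300879) = 3*I*√33431 ≈ 548.52*I)
X = 8 + 3*I*√33431 ≈ 8.0 + 548.52*I
-4502456 - X*4*(-3) = -4502456 - (8 + 3*I*√33431)*4*(-3) = -4502456 - (8 + 3*I*√33431)*(-12) = -4502456 - (-96 - 36*I*√33431) = -4502456 + (96 + 36*I*√33431) = -4502360 + 36*I*√33431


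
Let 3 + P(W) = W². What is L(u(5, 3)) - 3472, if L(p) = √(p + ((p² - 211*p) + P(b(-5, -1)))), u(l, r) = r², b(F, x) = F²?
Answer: -3472 + I*√1187 ≈ -3472.0 + 34.453*I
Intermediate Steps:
P(W) = -3 + W²
L(p) = √(622 + p² - 210*p) (L(p) = √(p + ((p² - 211*p) + (-3 + ((-5)²)²))) = √(p + ((p² - 211*p) + (-3 + 25²))) = √(p + ((p² - 211*p) + (-3 + 625))) = √(p + ((p² - 211*p) + 622)) = √(p + (622 + p² - 211*p)) = √(622 + p² - 210*p))
L(u(5, 3)) - 3472 = √(622 + (3²)² - 210*3²) - 3472 = √(622 + 9² - 210*9) - 3472 = √(622 + 81 - 1890) - 3472 = √(-1187) - 3472 = I*√1187 - 3472 = -3472 + I*√1187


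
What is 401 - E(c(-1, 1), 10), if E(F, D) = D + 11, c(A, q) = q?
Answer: 380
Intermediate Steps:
E(F, D) = 11 + D
401 - E(c(-1, 1), 10) = 401 - (11 + 10) = 401 - 1*21 = 401 - 21 = 380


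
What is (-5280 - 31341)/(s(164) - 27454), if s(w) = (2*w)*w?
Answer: -2817/2026 ≈ -1.3904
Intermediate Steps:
s(w) = 2*w**2
(-5280 - 31341)/(s(164) - 27454) = (-5280 - 31341)/(2*164**2 - 27454) = -36621/(2*26896 - 27454) = -36621/(53792 - 27454) = -36621/26338 = -36621*1/26338 = -2817/2026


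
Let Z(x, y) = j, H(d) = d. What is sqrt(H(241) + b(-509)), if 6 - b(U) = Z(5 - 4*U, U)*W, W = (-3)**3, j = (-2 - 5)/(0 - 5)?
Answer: 4*sqrt(445)/5 ≈ 16.876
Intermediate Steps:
j = 7/5 (j = -7/(-5) = -7*(-1/5) = 7/5 ≈ 1.4000)
Z(x, y) = 7/5
W = -27
b(U) = 219/5 (b(U) = 6 - 7*(-27)/5 = 6 - 1*(-189/5) = 6 + 189/5 = 219/5)
sqrt(H(241) + b(-509)) = sqrt(241 + 219/5) = sqrt(1424/5) = 4*sqrt(445)/5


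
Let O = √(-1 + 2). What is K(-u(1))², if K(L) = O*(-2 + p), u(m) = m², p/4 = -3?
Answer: 196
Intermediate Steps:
p = -12 (p = 4*(-3) = -12)
O = 1 (O = √1 = 1)
K(L) = -14 (K(L) = 1*(-2 - 12) = 1*(-14) = -14)
K(-u(1))² = (-14)² = 196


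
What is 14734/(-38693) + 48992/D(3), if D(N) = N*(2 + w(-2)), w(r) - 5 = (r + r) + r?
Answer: 1895603254/116079 ≈ 16330.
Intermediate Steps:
w(r) = 5 + 3*r (w(r) = 5 + ((r + r) + r) = 5 + (2*r + r) = 5 + 3*r)
D(N) = N (D(N) = N*(2 + (5 + 3*(-2))) = N*(2 + (5 - 6)) = N*(2 - 1) = N*1 = N)
14734/(-38693) + 48992/D(3) = 14734/(-38693) + 48992/3 = 14734*(-1/38693) + 48992*(⅓) = -14734/38693 + 48992/3 = 1895603254/116079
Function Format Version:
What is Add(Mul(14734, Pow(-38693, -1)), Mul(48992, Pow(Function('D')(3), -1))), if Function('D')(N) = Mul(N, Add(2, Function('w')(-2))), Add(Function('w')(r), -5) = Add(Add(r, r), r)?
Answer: Rational(1895603254, 116079) ≈ 16330.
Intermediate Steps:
Function('w')(r) = Add(5, Mul(3, r)) (Function('w')(r) = Add(5, Add(Add(r, r), r)) = Add(5, Add(Mul(2, r), r)) = Add(5, Mul(3, r)))
Function('D')(N) = N (Function('D')(N) = Mul(N, Add(2, Add(5, Mul(3, -2)))) = Mul(N, Add(2, Add(5, -6))) = Mul(N, Add(2, -1)) = Mul(N, 1) = N)
Add(Mul(14734, Pow(-38693, -1)), Mul(48992, Pow(Function('D')(3), -1))) = Add(Mul(14734, Pow(-38693, -1)), Mul(48992, Pow(3, -1))) = Add(Mul(14734, Rational(-1, 38693)), Mul(48992, Rational(1, 3))) = Add(Rational(-14734, 38693), Rational(48992, 3)) = Rational(1895603254, 116079)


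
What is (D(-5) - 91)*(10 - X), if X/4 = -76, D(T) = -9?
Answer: -31400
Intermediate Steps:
X = -304 (X = 4*(-76) = -304)
(D(-5) - 91)*(10 - X) = (-9 - 91)*(10 - 1*(-304)) = -100*(10 + 304) = -100*314 = -31400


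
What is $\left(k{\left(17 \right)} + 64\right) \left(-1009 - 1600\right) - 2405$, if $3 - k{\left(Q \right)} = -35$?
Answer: $-268523$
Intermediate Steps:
$k{\left(Q \right)} = 38$ ($k{\left(Q \right)} = 3 - -35 = 3 + 35 = 38$)
$\left(k{\left(17 \right)} + 64\right) \left(-1009 - 1600\right) - 2405 = \left(38 + 64\right) \left(-1009 - 1600\right) - 2405 = 102 \left(-1009 - 1600\right) - 2405 = 102 \left(-2609\right) - 2405 = -266118 - 2405 = -268523$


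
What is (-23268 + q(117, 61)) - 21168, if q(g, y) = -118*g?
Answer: -58242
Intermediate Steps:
(-23268 + q(117, 61)) - 21168 = (-23268 - 118*117) - 21168 = (-23268 - 13806) - 21168 = -37074 - 21168 = -58242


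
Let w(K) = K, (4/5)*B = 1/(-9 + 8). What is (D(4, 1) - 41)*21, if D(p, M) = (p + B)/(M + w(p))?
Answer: -16989/20 ≈ -849.45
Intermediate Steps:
B = -5/4 (B = 5/(4*(-9 + 8)) = (5/4)/(-1) = (5/4)*(-1) = -5/4 ≈ -1.2500)
D(p, M) = (-5/4 + p)/(M + p) (D(p, M) = (p - 5/4)/(M + p) = (-5/4 + p)/(M + p))
(D(4, 1) - 41)*21 = ((-5/4 + 4)/(1 + 4) - 41)*21 = ((11/4)/5 - 41)*21 = ((⅕)*(11/4) - 41)*21 = (11/20 - 41)*21 = -809/20*21 = -16989/20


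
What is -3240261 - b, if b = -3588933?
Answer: 348672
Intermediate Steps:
-3240261 - b = -3240261 - 1*(-3588933) = -3240261 + 3588933 = 348672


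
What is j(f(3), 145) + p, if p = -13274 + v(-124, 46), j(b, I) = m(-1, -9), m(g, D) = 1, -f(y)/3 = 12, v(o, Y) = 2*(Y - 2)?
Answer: -13185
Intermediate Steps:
v(o, Y) = -4 + 2*Y (v(o, Y) = 2*(-2 + Y) = -4 + 2*Y)
f(y) = -36 (f(y) = -3*12 = -36)
j(b, I) = 1
p = -13186 (p = -13274 + (-4 + 2*46) = -13274 + (-4 + 92) = -13274 + 88 = -13186)
j(f(3), 145) + p = 1 - 13186 = -13185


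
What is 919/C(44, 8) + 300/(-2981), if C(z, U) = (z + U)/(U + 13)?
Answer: 57514719/155012 ≈ 371.03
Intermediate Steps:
C(z, U) = (U + z)/(13 + U)
919/C(44, 8) + 300/(-2981) = 919/(((8 + 44)/(13 + 8))) + 300/(-2981) = 919/((52/21)) + 300*(-1/2981) = 919/(((1/21)*52)) - 300/2981 = 919/(52/21) - 300/2981 = 919*(21/52) - 300/2981 = 19299/52 - 300/2981 = 57514719/155012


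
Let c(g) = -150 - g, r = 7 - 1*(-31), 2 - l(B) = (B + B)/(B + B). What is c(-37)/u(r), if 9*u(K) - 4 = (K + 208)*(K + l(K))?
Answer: -1017/9598 ≈ -0.10596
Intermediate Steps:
l(B) = 1 (l(B) = 2 - (B + B)/(B + B) = 2 - 2*B/(2*B) = 2 - 2*B*1/(2*B) = 2 - 1*1 = 2 - 1 = 1)
r = 38 (r = 7 + 31 = 38)
u(K) = 4/9 + (1 + K)*(208 + K)/9 (u(K) = 4/9 + ((K + 208)*(K + 1))/9 = 4/9 + ((208 + K)*(1 + K))/9 = 4/9 + ((1 + K)*(208 + K))/9 = 4/9 + (1 + K)*(208 + K)/9)
c(-37)/u(r) = (-150 - 1*(-37))/(212/9 + (⅑)*38² + (209/9)*38) = (-150 + 37)/(212/9 + (⅑)*1444 + 7942/9) = -113/(212/9 + 1444/9 + 7942/9) = -113/9598/9 = -113*9/9598 = -1017/9598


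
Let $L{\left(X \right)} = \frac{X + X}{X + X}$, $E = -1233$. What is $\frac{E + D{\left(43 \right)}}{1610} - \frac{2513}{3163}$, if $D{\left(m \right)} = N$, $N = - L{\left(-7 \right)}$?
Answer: $- \frac{3974536}{2546215} \approx -1.561$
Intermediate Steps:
$L{\left(X \right)} = 1$ ($L{\left(X \right)} = \frac{2 X}{2 X} = 2 X \frac{1}{2 X} = 1$)
$N = -1$ ($N = \left(-1\right) 1 = -1$)
$D{\left(m \right)} = -1$
$\frac{E + D{\left(43 \right)}}{1610} - \frac{2513}{3163} = \frac{-1233 - 1}{1610} - \frac{2513}{3163} = \left(-1234\right) \frac{1}{1610} - \frac{2513}{3163} = - \frac{617}{805} - \frac{2513}{3163} = - \frac{3974536}{2546215}$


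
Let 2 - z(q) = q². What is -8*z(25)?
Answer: 4984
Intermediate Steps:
z(q) = 2 - q²
-8*z(25) = -8*(2 - 1*25²) = -8*(2 - 1*625) = -8*(2 - 625) = -8*(-623) = 4984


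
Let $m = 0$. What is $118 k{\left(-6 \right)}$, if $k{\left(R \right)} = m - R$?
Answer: $708$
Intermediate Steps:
$k{\left(R \right)} = - R$ ($k{\left(R \right)} = 0 - R = - R$)
$118 k{\left(-6 \right)} = 118 \left(\left(-1\right) \left(-6\right)\right) = 118 \cdot 6 = 708$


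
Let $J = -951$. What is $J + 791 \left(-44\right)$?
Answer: $-35755$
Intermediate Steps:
$J + 791 \left(-44\right) = -951 + 791 \left(-44\right) = -951 - 34804 = -35755$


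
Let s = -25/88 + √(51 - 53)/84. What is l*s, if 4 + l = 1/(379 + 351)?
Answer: 14595/12848 - 139*I*√2/2920 ≈ 1.136 - 0.06732*I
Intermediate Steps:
l = -2919/730 (l = -4 + 1/(379 + 351) = -4 + 1/730 = -2919/730 ≈ -3.9986)
s = -25/88 + I*√2/84 (s = -25*1/88 + √(-2)*(1/84) = -25/88 + (I*√2)*(1/84) = -25/88 + I*√2/84 ≈ -0.28409 + 0.016836*I)
l*s = -2919*(-25/88 + I*√2/84)/730 = 14595/12848 - 139*I*√2/2920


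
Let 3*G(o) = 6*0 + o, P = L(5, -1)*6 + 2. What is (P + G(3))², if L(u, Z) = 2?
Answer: 225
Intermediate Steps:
P = 14 (P = 2*6 + 2 = 12 + 2 = 14)
G(o) = o/3 (G(o) = (6*0 + o)/3 = (0 + o)/3 = o/3)
(P + G(3))² = (14 + (⅓)*3)² = (14 + 1)² = 15² = 225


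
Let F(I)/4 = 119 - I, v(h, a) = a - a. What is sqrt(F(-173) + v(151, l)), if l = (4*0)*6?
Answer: 4*sqrt(73) ≈ 34.176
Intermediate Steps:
l = 0 (l = 0*6 = 0)
v(h, a) = 0
F(I) = 476 - 4*I (F(I) = 4*(119 - I) = 476 - 4*I)
sqrt(F(-173) + v(151, l)) = sqrt((476 - 4*(-173)) + 0) = sqrt((476 + 692) + 0) = sqrt(1168 + 0) = sqrt(1168) = 4*sqrt(73)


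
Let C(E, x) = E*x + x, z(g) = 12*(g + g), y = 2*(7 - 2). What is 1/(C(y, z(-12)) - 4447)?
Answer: -1/7615 ≈ -0.00013132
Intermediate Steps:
y = 10 (y = 2*5 = 10)
z(g) = 24*g (z(g) = 12*(2*g) = 24*g)
C(E, x) = x + E*x
1/(C(y, z(-12)) - 4447) = 1/((24*(-12))*(1 + 10) - 4447) = 1/(-288*11 - 4447) = 1/(-3168 - 4447) = 1/(-7615) = 1*(-1/7615) = -1/7615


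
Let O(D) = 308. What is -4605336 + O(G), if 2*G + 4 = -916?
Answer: -4605028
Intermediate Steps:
G = -460 (G = -2 + (½)*(-916) = -2 - 458 = -460)
-4605336 + O(G) = -4605336 + 308 = -4605028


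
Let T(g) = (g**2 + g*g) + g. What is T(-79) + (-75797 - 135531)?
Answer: -198925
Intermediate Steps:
T(g) = g + 2*g**2 (T(g) = (g**2 + g**2) + g = 2*g**2 + g = g + 2*g**2)
T(-79) + (-75797 - 135531) = -79*(1 + 2*(-79)) + (-75797 - 135531) = -79*(1 - 158) - 211328 = -79*(-157) - 211328 = 12403 - 211328 = -198925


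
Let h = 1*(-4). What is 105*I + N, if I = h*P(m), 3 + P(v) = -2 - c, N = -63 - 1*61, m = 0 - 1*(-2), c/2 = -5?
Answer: -2224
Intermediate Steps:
c = -10 (c = 2*(-5) = -10)
m = 2 (m = 0 + 2 = 2)
N = -124 (N = -63 - 61 = -124)
P(v) = 5 (P(v) = -3 + (-2 - 1*(-10)) = -3 + (-2 + 10) = -3 + 8 = 5)
h = -4
I = -20 (I = -4*5 = -20)
105*I + N = 105*(-20) - 124 = -2100 - 124 = -2224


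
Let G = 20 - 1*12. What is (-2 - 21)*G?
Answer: -184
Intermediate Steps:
G = 8 (G = 20 - 12 = 8)
(-2 - 21)*G = (-2 - 21)*8 = -23*8 = -184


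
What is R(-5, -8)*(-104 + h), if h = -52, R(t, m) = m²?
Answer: -9984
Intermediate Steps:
R(-5, -8)*(-104 + h) = (-8)²*(-104 - 52) = 64*(-156) = -9984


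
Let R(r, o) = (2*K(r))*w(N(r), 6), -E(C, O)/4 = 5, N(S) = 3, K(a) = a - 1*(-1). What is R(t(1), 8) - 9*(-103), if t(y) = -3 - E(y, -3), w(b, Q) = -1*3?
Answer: 819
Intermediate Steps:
K(a) = 1 + a (K(a) = a + 1 = 1 + a)
E(C, O) = -20 (E(C, O) = -4*5 = -20)
w(b, Q) = -3
t(y) = 17 (t(y) = -3 - 1*(-20) = -3 + 20 = 17)
R(r, o) = -6 - 6*r (R(r, o) = (2*(1 + r))*(-3) = (2 + 2*r)*(-3) = -6 - 6*r)
R(t(1), 8) - 9*(-103) = (-6 - 6*17) - 9*(-103) = (-6 - 102) + 927 = -108 + 927 = 819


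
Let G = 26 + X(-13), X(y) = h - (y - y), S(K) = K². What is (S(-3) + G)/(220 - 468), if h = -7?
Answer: -7/62 ≈ -0.11290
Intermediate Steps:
X(y) = -7 (X(y) = -7 - (y - y) = -7 - 1*0 = -7 + 0 = -7)
G = 19 (G = 26 - 7 = 19)
(S(-3) + G)/(220 - 468) = ((-3)² + 19)/(220 - 468) = (9 + 19)/(-248) = 28*(-1/248) = -7/62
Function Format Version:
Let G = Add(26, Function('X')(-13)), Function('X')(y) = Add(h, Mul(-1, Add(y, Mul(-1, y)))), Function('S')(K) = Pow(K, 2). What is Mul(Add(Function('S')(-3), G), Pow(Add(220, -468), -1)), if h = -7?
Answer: Rational(-7, 62) ≈ -0.11290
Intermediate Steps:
Function('X')(y) = -7 (Function('X')(y) = Add(-7, Mul(-1, Add(y, Mul(-1, y)))) = Add(-7, Mul(-1, 0)) = Add(-7, 0) = -7)
G = 19 (G = Add(26, -7) = 19)
Mul(Add(Function('S')(-3), G), Pow(Add(220, -468), -1)) = Mul(Add(Pow(-3, 2), 19), Pow(Add(220, -468), -1)) = Mul(Add(9, 19), Pow(-248, -1)) = Mul(28, Rational(-1, 248)) = Rational(-7, 62)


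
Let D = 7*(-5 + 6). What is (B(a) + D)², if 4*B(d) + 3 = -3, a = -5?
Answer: 121/4 ≈ 30.250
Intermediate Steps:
B(d) = -3/2 (B(d) = -¾ + (¼)*(-3) = -¾ - ¾ = -3/2)
D = 7 (D = 7*1 = 7)
(B(a) + D)² = (-3/2 + 7)² = (11/2)² = 121/4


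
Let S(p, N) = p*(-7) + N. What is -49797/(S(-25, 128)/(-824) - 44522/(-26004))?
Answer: -1354080024/36557 ≈ -37040.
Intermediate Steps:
S(p, N) = N - 7*p (S(p, N) = -7*p + N = N - 7*p)
-49797/(S(-25, 128)/(-824) - 44522/(-26004)) = -49797/((128 - 7*(-25))/(-824) - 44522/(-26004)) = -49797/((128 + 175)*(-1/824) - 44522*(-1/26004)) = -49797/(303*(-1/824) + 113/66) = -49797/(-303/824 + 113/66) = -49797/36557/27192 = -49797*27192/36557 = -1354080024/36557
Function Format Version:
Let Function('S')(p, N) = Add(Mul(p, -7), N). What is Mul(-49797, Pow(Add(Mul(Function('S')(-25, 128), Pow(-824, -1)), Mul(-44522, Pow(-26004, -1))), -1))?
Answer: Rational(-1354080024, 36557) ≈ -37040.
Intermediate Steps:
Function('S')(p, N) = Add(N, Mul(-7, p)) (Function('S')(p, N) = Add(Mul(-7, p), N) = Add(N, Mul(-7, p)))
Mul(-49797, Pow(Add(Mul(Function('S')(-25, 128), Pow(-824, -1)), Mul(-44522, Pow(-26004, -1))), -1)) = Mul(-49797, Pow(Add(Mul(Add(128, Mul(-7, -25)), Pow(-824, -1)), Mul(-44522, Pow(-26004, -1))), -1)) = Mul(-49797, Pow(Add(Mul(Add(128, 175), Rational(-1, 824)), Mul(-44522, Rational(-1, 26004))), -1)) = Mul(-49797, Pow(Add(Mul(303, Rational(-1, 824)), Rational(113, 66)), -1)) = Mul(-49797, Pow(Add(Rational(-303, 824), Rational(113, 66)), -1)) = Mul(-49797, Pow(Rational(36557, 27192), -1)) = Mul(-49797, Rational(27192, 36557)) = Rational(-1354080024, 36557)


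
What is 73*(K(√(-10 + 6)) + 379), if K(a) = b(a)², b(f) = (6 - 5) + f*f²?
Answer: 23068 - 1168*I ≈ 23068.0 - 1168.0*I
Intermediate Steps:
b(f) = 1 + f³
K(a) = (1 + a³)²
73*(K(√(-10 + 6)) + 379) = 73*((1 + (√(-10 + 6))³)² + 379) = 73*((1 + (√(-4))³)² + 379) = 73*((1 + (2*I)³)² + 379) = 73*((1 - 8*I)² + 379) = 73*(379 + (1 - 8*I)²) = 27667 + 73*(1 - 8*I)²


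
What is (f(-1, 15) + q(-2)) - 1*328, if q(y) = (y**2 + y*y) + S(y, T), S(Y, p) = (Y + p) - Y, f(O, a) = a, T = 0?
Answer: -305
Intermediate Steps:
S(Y, p) = p
q(y) = 2*y**2 (q(y) = (y**2 + y*y) + 0 = (y**2 + y**2) + 0 = 2*y**2 + 0 = 2*y**2)
(f(-1, 15) + q(-2)) - 1*328 = (15 + 2*(-2)**2) - 1*328 = (15 + 2*4) - 328 = (15 + 8) - 328 = 23 - 328 = -305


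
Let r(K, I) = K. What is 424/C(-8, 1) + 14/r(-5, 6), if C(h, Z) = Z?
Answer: 2106/5 ≈ 421.20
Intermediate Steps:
424/C(-8, 1) + 14/r(-5, 6) = 424/1 + 14/(-5) = 424*1 + 14*(-⅕) = 424 - 14/5 = 2106/5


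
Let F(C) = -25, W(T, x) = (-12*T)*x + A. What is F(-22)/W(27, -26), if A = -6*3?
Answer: -25/8406 ≈ -0.0029741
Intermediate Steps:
A = -18
W(T, x) = -18 - 12*T*x (W(T, x) = (-12*T)*x - 18 = -12*T*x - 18 = -18 - 12*T*x)
F(-22)/W(27, -26) = -25/(-18 - 12*27*(-26)) = -25/(-18 + 8424) = -25/8406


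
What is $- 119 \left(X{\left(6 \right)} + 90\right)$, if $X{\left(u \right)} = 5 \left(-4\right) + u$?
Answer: $-9044$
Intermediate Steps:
$X{\left(u \right)} = -20 + u$
$- 119 \left(X{\left(6 \right)} + 90\right) = - 119 \left(\left(-20 + 6\right) + 90\right) = - 119 \left(-14 + 90\right) = \left(-119\right) 76 = -9044$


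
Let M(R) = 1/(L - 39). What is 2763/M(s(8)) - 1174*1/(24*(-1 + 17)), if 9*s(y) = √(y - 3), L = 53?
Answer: 7426357/192 ≈ 38679.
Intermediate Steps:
s(y) = √(-3 + y)/9 (s(y) = √(y - 3)/9 = √(-3 + y)/9)
M(R) = 1/14 (M(R) = 1/(53 - 39) = 1/14)
2763/M(s(8)) - 1174*1/(24*(-1 + 17)) = 2763/(1/14) - 1174*1/(24*(-1 + 17)) = 2763*14 - 1174/(16*24) = 38682 - 1174/384 = 38682 - 1174*1/384 = 38682 - 587/192 = 7426357/192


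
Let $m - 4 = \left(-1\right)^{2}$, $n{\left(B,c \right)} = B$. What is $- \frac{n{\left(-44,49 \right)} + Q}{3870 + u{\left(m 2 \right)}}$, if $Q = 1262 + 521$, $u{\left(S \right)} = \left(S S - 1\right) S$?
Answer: $- \frac{1739}{4860} \approx -0.35782$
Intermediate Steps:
$m = 5$ ($m = 4 + \left(-1\right)^{2} = 4 + 1 = 5$)
$u{\left(S \right)} = S \left(-1 + S^{2}\right)$ ($u{\left(S \right)} = \left(S^{2} - 1\right) S = \left(-1 + S^{2}\right) S = S \left(-1 + S^{2}\right)$)
$Q = 1783$
$- \frac{n{\left(-44,49 \right)} + Q}{3870 + u{\left(m 2 \right)}} = - \frac{-44 + 1783}{3870 + \left(\left(5 \cdot 2\right)^{3} - 5 \cdot 2\right)} = - \frac{1739}{3870 + \left(10^{3} - 10\right)} = - \frac{1739}{3870 + \left(1000 - 10\right)} = - \frac{1739}{3870 + 990} = - \frac{1739}{4860}$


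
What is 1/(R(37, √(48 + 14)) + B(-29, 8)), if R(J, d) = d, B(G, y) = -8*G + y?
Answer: 120/28769 - √62/57538 ≈ 0.0040343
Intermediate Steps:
B(G, y) = y - 8*G
1/(R(37, √(48 + 14)) + B(-29, 8)) = 1/(√(48 + 14) + (8 - 8*(-29))) = 1/(√62 + (8 + 232)) = 1/(√62 + 240) = 1/(240 + √62)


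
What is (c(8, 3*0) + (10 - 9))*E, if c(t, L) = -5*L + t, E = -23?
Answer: -207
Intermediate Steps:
c(t, L) = t - 5*L
(c(8, 3*0) + (10 - 9))*E = ((8 - 15*0) + (10 - 9))*(-23) = ((8 - 5*0) + 1)*(-23) = ((8 + 0) + 1)*(-23) = (8 + 1)*(-23) = 9*(-23) = -207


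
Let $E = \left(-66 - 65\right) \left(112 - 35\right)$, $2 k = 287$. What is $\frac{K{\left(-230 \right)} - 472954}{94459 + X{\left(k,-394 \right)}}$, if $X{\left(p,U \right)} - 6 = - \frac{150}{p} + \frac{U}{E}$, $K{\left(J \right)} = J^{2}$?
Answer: $- \frac{173720472618}{39067190509} \approx -4.4467$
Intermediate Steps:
$k = \frac{287}{2}$ ($k = \frac{1}{2} \cdot 287 = \frac{287}{2} \approx 143.5$)
$E = -10087$ ($E = \left(-131\right) 77 = -10087$)
$X{\left(p,U \right)} = 6 - \frac{150}{p} - \frac{U}{10087}$ ($X{\left(p,U \right)} = 6 + \left(- \frac{150}{p} + \frac{U}{-10087}\right) = 6 + \left(- \frac{150}{p} + U \left(- \frac{1}{10087}\right)\right) = 6 - \left(\frac{150}{p} + \frac{U}{10087}\right) = 6 - \frac{150}{p} - \frac{U}{10087}$)
$\frac{K{\left(-230 \right)} - 472954}{94459 + X{\left(k,-394 \right)}} = \frac{\left(-230\right)^{2} - 472954}{94459 - \left(- \frac{60916}{10087} + \frac{300}{287}\right)} = \frac{52900 - 472954}{94459 + \left(6 - \frac{300}{287} + \frac{394}{10087}\right)} = - \frac{420054}{94459 + \left(6 - \frac{300}{287} + \frac{394}{10087}\right)} = - \frac{420054}{94459 + \frac{2065256}{413567}} = - \frac{420054}{\frac{39067190509}{413567}} = \left(-420054\right) \frac{413567}{39067190509} = - \frac{173720472618}{39067190509}$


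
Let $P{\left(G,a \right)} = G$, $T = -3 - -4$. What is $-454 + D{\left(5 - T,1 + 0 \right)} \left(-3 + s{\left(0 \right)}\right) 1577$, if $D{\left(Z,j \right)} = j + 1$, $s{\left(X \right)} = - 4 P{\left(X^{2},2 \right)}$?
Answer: $-9916$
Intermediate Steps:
$T = 1$ ($T = -3 + 4 = 1$)
$s{\left(X \right)} = - 4 X^{2}$
$D{\left(Z,j \right)} = 1 + j$
$-454 + D{\left(5 - T,1 + 0 \right)} \left(-3 + s{\left(0 \right)}\right) 1577 = -454 + \left(1 + \left(1 + 0\right)\right) \left(-3 - 4 \cdot 0^{2}\right) 1577 = -454 + \left(1 + 1\right) \left(-3 - 0\right) 1577 = -454 + 2 \left(-3 + 0\right) 1577 = -454 + 2 \left(-3\right) 1577 = -454 - 9462 = -9916$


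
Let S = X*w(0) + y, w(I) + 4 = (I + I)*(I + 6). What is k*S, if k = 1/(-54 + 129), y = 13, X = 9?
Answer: -23/75 ≈ -0.30667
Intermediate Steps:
w(I) = -4 + 2*I*(6 + I) (w(I) = -4 + (I + I)*(I + 6) = -4 + (2*I)*(6 + I) = -4 + 2*I*(6 + I))
S = -23 (S = 9*(-4 + 2*0² + 12*0) + 13 = 9*(-4 + 2*0 + 0) + 13 = 9*(-4 + 0 + 0) + 13 = 9*(-4) + 13 = -36 + 13 = -23)
k = 1/75 ≈ 0.013333
k*S = (1/75)*(-23) = -23/75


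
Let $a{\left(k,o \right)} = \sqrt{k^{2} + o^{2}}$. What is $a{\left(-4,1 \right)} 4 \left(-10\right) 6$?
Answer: $- 240 \sqrt{17} \approx -989.54$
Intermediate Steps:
$a{\left(-4,1 \right)} 4 \left(-10\right) 6 = \sqrt{\left(-4\right)^{2} + 1^{2}} \cdot 4 \left(-10\right) 6 = \sqrt{16 + 1} \left(\left(-40\right) 6\right) = \sqrt{17} \left(-240\right) = - 240 \sqrt{17}$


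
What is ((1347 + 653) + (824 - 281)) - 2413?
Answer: 130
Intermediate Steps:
((1347 + 653) + (824 - 281)) - 2413 = (2000 + 543) - 2413 = 2543 - 2413 = 130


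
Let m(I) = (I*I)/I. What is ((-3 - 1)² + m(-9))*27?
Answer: 189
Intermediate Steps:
m(I) = I (m(I) = I²/I = I)
((-3 - 1)² + m(-9))*27 = ((-3 - 1)² - 9)*27 = ((-4)² - 9)*27 = (16 - 9)*27 = 7*27 = 189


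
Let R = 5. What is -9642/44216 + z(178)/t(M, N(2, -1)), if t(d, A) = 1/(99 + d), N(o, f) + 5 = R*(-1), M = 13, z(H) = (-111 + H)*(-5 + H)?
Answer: 28700423915/22108 ≈ 1.2982e+6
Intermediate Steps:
N(o, f) = -10 (N(o, f) = -5 + 5*(-1) = -5 - 5 = -10)
-9642/44216 + z(178)/t(M, N(2, -1)) = -9642/44216 + (555 + 178² - 116*178)/(1/(99 + 13)) = -9642*1/44216 + (555 + 31684 - 20648)/(1/112) = -4821/22108 + 11591/(1/112) = -4821/22108 + 11591*112 = -4821/22108 + 1298192 = 28700423915/22108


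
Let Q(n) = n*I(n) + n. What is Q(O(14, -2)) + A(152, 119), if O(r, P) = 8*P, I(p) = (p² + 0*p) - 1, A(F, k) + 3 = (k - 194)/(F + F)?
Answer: -1246171/304 ≈ -4099.3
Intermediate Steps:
A(F, k) = -3 + (-194 + k)/(2*F) (A(F, k) = -3 + (k - 194)/(F + F) = -3 + (-194 + k)/((2*F)) = -3 + (-194 + k)*(1/(2*F)) = -3 + (-194 + k)/(2*F))
I(p) = -1 + p² (I(p) = (p² + 0) - 1 = p² - 1 = -1 + p²)
Q(n) = n + n*(-1 + n²) (Q(n) = n*(-1 + n²) + n = n + n*(-1 + n²))
Q(O(14, -2)) + A(152, 119) = (8*(-2))³ + (½)*(-194 + 119 - 6*152)/152 = (-16)³ + (½)*(1/152)*(-194 + 119 - 912) = -4096 + (½)*(1/152)*(-987) = -4096 - 987/304 = -1246171/304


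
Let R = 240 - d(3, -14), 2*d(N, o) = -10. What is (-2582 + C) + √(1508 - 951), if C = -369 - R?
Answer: -3196 + √557 ≈ -3172.4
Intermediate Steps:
d(N, o) = -5 (d(N, o) = (½)*(-10) = -5)
R = 245 (R = 240 - 1*(-5) = 240 + 5 = 245)
C = -614 (C = -369 - 1*245 = -369 - 245 = -614)
(-2582 + C) + √(1508 - 951) = (-2582 - 614) + √(1508 - 951) = -3196 + √557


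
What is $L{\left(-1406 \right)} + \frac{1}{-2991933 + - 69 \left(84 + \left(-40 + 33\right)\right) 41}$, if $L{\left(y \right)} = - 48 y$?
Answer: $\frac{216620687807}{3209766} \approx 67488.0$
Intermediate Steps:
$L{\left(-1406 \right)} + \frac{1}{-2991933 + - 69 \left(84 + \left(-40 + 33\right)\right) 41} = \left(-48\right) \left(-1406\right) + \frac{1}{-2991933 + - 69 \left(84 + \left(-40 + 33\right)\right) 41} = 67488 + \frac{1}{-2991933 + - 69 \left(84 - 7\right) 41} = 67488 + \frac{1}{-2991933 + \left(-69\right) 77 \cdot 41} = 67488 + \frac{1}{-2991933 - 217833} = 67488 + \frac{1}{-3209766} = 67488 - \frac{1}{3209766} = \frac{216620687807}{3209766}$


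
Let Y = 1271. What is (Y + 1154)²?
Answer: 5880625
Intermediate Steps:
(Y + 1154)² = (1271 + 1154)² = 2425² = 5880625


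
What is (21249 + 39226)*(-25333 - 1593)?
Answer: -1628349850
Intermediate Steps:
(21249 + 39226)*(-25333 - 1593) = 60475*(-26926) = -1628349850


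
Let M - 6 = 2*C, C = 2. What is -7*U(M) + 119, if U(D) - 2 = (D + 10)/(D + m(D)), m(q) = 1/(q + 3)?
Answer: 11935/131 ≈ 91.107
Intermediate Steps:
m(q) = 1/(3 + q)
M = 10 (M = 6 + 2*2 = 6 + 4 = 10)
U(D) = 2 + (10 + D)/(D + 1/(3 + D)) (U(D) = 2 + (D + 10)/(D + 1/(3 + D)) = 2 + (10 + D)/(D + 1/(3 + D)))
-7*U(M) + 119 = -7*(2 + (3 + 10)*(10 + 3*10))/(1 + 10*(3 + 10)) + 119 = -7*(2 + 13*(10 + 30))/(1 + 10*13) + 119 = -7*(2 + 13*40)/(1 + 130) + 119 = -7*(2 + 520)/131 + 119 = -7*522/131 + 119 = -3654/131 + 119 = 11935/131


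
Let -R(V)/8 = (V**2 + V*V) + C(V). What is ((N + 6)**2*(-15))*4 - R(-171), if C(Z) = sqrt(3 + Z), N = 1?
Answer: 464916 + 16*I*sqrt(42) ≈ 4.6492e+5 + 103.69*I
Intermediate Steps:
R(V) = -16*V**2 - 8*sqrt(3 + V) (R(V) = -8*((V**2 + V*V) + sqrt(3 + V)) = -8*((V**2 + V**2) + sqrt(3 + V)) = -8*(2*V**2 + sqrt(3 + V)) = -8*(sqrt(3 + V) + 2*V**2) = -16*V**2 - 8*sqrt(3 + V))
((N + 6)**2*(-15))*4 - R(-171) = ((1 + 6)**2*(-15))*4 - (-16*(-171)**2 - 8*sqrt(3 - 171)) = (7**2*(-15))*4 - (-16*29241 - 16*I*sqrt(42)) = (49*(-15))*4 - (-467856 - 16*I*sqrt(42)) = -735*4 - (-467856 - 16*I*sqrt(42)) = -2940 + (467856 + 16*I*sqrt(42)) = 464916 + 16*I*sqrt(42)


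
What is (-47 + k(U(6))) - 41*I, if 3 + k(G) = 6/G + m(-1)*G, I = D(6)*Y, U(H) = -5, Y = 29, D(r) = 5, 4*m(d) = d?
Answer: -119899/20 ≈ -5995.0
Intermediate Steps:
m(d) = d/4
I = 145 (I = 5*29 = 145)
k(G) = -3 + 6/G - G/4 (k(G) = -3 + (6/G + ((¼)*(-1))*G) = -3 + (6/G - G/4) = -3 + 6/G - G/4)
(-47 + k(U(6))) - 41*I = (-47 + (-3 + 6/(-5) - ¼*(-5))) - 41*145 = (-47 + (-3 + 6*(-⅕) + 5/4)) - 5945 = (-47 + (-3 - 6/5 + 5/4)) - 5945 = (-47 - 59/20) - 5945 = -999/20 - 5945 = -119899/20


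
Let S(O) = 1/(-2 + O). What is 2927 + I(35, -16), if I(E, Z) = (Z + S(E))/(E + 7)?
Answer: 4056295/1386 ≈ 2926.6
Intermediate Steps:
I(E, Z) = (Z + 1/(-2 + E))/(7 + E) (I(E, Z) = (Z + 1/(-2 + E))/(E + 7) = (Z + 1/(-2 + E))/(7 + E))
2927 + I(35, -16) = 2927 + (1 - 16*(-2 + 35))/((-2 + 35)*(7 + 35)) = 2927 + (1 - 16*33)/(33*42) = 2927 + (1/33)*(1/42)*(1 - 528) = 2927 + (1/33)*(1/42)*(-527) = 2927 - 527/1386 = 4056295/1386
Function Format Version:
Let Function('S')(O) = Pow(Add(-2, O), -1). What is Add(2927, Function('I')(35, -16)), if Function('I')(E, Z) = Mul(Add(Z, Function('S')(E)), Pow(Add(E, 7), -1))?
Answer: Rational(4056295, 1386) ≈ 2926.6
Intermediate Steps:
Function('I')(E, Z) = Mul(Pow(Add(7, E), -1), Add(Z, Pow(Add(-2, E), -1))) (Function('I')(E, Z) = Mul(Add(Z, Pow(Add(-2, E), -1)), Pow(Add(E, 7), -1)) = Mul(Add(Z, Pow(Add(-2, E), -1)), Pow(Add(7, E), -1)) = Mul(Pow(Add(7, E), -1), Add(Z, Pow(Add(-2, E), -1))))
Add(2927, Function('I')(35, -16)) = Add(2927, Mul(Pow(Add(-2, 35), -1), Pow(Add(7, 35), -1), Add(1, Mul(-16, Add(-2, 35))))) = Add(2927, Mul(Pow(33, -1), Pow(42, -1), Add(1, Mul(-16, 33)))) = Add(2927, Mul(Rational(1, 33), Rational(1, 42), Add(1, -528))) = Add(2927, Mul(Rational(1, 33), Rational(1, 42), -527)) = Add(2927, Rational(-527, 1386)) = Rational(4056295, 1386)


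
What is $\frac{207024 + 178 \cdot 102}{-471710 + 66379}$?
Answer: $- \frac{225180}{405331} \approx -0.55555$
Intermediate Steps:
$\frac{207024 + 178 \cdot 102}{-471710 + 66379} = \frac{207024 + 18156}{-405331} = 225180 \left(- \frac{1}{405331}\right) = - \frac{225180}{405331}$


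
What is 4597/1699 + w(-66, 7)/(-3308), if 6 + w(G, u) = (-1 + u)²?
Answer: 7577953/2810146 ≈ 2.6966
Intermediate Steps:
w(G, u) = -6 + (-1 + u)²
4597/1699 + w(-66, 7)/(-3308) = 4597/1699 + (-6 + (-1 + 7)²)/(-3308) = 4597*(1/1699) + (-6 + 6²)*(-1/3308) = 4597/1699 + (-6 + 36)*(-1/3308) = 4597/1699 + 30*(-1/3308) = 4597/1699 - 15/1654 = 7577953/2810146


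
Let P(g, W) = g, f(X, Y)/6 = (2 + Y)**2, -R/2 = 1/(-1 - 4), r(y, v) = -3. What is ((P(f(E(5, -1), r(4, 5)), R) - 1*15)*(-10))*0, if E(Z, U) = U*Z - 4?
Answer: 0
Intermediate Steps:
E(Z, U) = -4 + U*Z
R = 2/5 (R = -2/(-1 - 4) = -2/(-5) = -2*(-1/5) = 2/5 ≈ 0.40000)
f(X, Y) = 6*(2 + Y)**2
((P(f(E(5, -1), r(4, 5)), R) - 1*15)*(-10))*0 = ((6*(2 - 3)**2 - 1*15)*(-10))*0 = ((6*(-1)**2 - 15)*(-10))*0 = ((6*1 - 15)*(-10))*0 = ((6 - 15)*(-10))*0 = -9*(-10)*0 = 90*0 = 0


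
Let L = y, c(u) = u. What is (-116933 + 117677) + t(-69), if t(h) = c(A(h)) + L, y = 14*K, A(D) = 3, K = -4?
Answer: 691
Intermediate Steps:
y = -56 (y = 14*(-4) = -56)
L = -56
t(h) = -53 (t(h) = 3 - 56 = -53)
(-116933 + 117677) + t(-69) = (-116933 + 117677) - 53 = 744 - 53 = 691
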